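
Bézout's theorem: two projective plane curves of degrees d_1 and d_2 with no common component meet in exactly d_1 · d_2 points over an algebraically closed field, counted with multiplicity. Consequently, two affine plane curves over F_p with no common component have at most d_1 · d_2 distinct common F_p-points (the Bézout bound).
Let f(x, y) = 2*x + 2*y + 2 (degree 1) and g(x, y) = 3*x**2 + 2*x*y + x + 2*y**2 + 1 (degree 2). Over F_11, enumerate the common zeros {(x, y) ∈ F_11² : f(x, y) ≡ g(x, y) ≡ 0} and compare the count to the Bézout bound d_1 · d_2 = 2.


Common zeros: ∅; count = 0; Bézout bound = 2.

deg(f) = 1, deg(g) = 2, so Bézout bound = 2.
Scan x ∈ F_11. For each x, list the y ∈ F_11 with f(x, y) ≡ 0 and those with g(x, y) ≡ 0 (mod 11); the common zeros in that column are the intersection.
  x = 0: f ≡ 0 at y ∈ {10}; g ≡ 0 at y ∈ {4, 7}; common: ∅.
  x = 1: f ≡ 0 at y ∈ {9}; g ≡ 0 at y ∈ ∅; common: ∅.
  x = 2: f ≡ 0 at y ∈ {8}; g ≡ 0 at y ∈ ∅; common: ∅.
  x = 3: f ≡ 0 at y ∈ {7}; g ≡ 0 at y ∈ ∅; common: ∅.
  x = 4: f ≡ 0 at y ∈ {6}; g ≡ 0 at y ∈ {2, 5}; common: ∅.
  x = 5: f ≡ 0 at y ∈ {5}; g ≡ 0 at y ∈ ∅; common: ∅.
  x = 6: f ≡ 0 at y ∈ {4}; g ≡ 0 at y ∈ {7, 9}; common: ∅.
  x = 7: f ≡ 0 at y ∈ {3}; g ≡ 0 at y ∈ {5, 10}; common: ∅.
  x = 8: f ≡ 0 at y ∈ {2}; g ≡ 0 at y ∈ {4, 10}; common: ∅.
  x = 9: f ≡ 0 at y ∈ {1}; g ≡ 0 at y ∈ {0, 2}; common: ∅.
  x = 10: f ≡ 0 at y ∈ {0}; g ≡ 0 at y ∈ ∅; common: ∅.
Collecting: common zeros = ∅, so the count is 0.
Comparison with the Bézout bound: 0 ≤ 2 = deg(f)·deg(g), as expected for curves with no common component (the affine F_11-count falls short of the bound because intersections may lie at infinity, over extension fields, or carry multiplicity).


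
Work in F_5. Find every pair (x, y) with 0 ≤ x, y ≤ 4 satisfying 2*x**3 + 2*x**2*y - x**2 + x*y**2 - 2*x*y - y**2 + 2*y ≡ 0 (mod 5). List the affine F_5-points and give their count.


Affine F_5-points: {(0, 0), (0, 2), (1, 2), (3, 0), (3, 3)}; count = 5.

For each of the 25 pairs (x, y) ∈ F_5², evaluate f(x, y) mod 5. Record the zeros.
  x = 0: [0↦0, 1↦1, 2↦0, 3↦2, 4↦2]  zeros at y ∈ {0, 2}
  x = 1: [0↦1, 1↦3, 2↦0, 3↦2, 4↦4]  zeros at y ∈ {2}
  x = 2: [0↦2, 1↦4, 2↦3, 3↦4, 4↦2]  zeros at y ∈ ∅
  x = 3: [0↦0, 1↦1, 2↦1, 3↦0, 4↦3]  zeros at y ∈ {0, 3}
  x = 4: [0↦2, 1↦1, 2↦1, 3↦2, 4↦4]  zeros at y ∈ ∅
Collecting zeros: affine points = {(0, 0), (0, 2), (1, 2), (3, 0), (3, 3)}.
Total count |C(F_5)_aff| = 5.


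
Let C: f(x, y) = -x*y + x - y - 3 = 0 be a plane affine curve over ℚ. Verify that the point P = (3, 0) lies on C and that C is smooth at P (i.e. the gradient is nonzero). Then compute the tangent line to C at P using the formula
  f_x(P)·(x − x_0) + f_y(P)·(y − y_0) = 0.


Tangent line at P: x - 4*y - 3 = 0.

Step 1: f(3, 0) = 0, so P lies on C.
Step 2: partial derivatives
  f_x(x, y) = 1 - y, f_y(x, y) = -x - 1.
  f_x(P) = 1, f_y(P) = -4 (gradient nonzero, so P is smooth).
Step 3: tangent line at P: 1·(x − 3) + -4·(y − 0) = 0.
Expanding: x - 4*y - 3 = 0.


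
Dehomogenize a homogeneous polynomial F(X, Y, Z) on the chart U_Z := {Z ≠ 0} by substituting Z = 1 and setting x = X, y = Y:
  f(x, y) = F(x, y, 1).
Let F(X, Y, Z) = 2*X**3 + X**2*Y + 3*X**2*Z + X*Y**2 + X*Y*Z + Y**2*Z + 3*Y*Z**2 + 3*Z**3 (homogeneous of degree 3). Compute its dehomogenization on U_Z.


f(x, y) = 2*x**3 + x**2*y + 3*x**2 + x*y**2 + x*y + y**2 + 3*y + 3

On U_Z we set Z = 1. Each monomial c·X^i·Y^j·Z^k in F becomes c·x^i·y^j·1^k = c·x^i·y^j.
Substituting Z = 1: F(X, Y, 1) = 2*x**3 + x**2*y + 3*x**2 + x*y**2 + x*y + y**2 + 3*y + 3.
Note: deg(f) ≤ deg(F) = 3; strict inequality happens when F is divisible by Z (lost terms).


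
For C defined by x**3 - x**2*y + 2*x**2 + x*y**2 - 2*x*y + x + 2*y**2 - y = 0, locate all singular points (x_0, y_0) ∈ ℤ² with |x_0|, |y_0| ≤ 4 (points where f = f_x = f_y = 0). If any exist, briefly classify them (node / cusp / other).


Singular points: {(-1, 0)}; classification: node.

Compute partial derivatives:
  f_x = 3*x**2 - 2*x*y + 4*x + y**2 - 2*y + 1.
  f_y = -x**2 + 2*x*y - 2*x + 4*y - 1.
Scan x_0 ∈ {−4, ..., 4}. For each x_0, f_y(x_0, y) is a polynomial in y; find its integer roots y ∈ {−4, ..., 4}, then test f_x and f at those candidates.
  x = -4: f_y(-4, y) = -4*y - 9; no integer root y with |y| ≤ 4.
  x = -3: f_y(-3, y) = -2*y - 4; vanishes at y ∈ {-2}. (-3, -2): f_x = 12 ≠ 0.
  x = -2: f_y(-2, y) = -1; no integer root y with |y| ≤ 4.
  x = -1: f_y(-1, y) = 2*y; vanishes at y ∈ {0}. (-1, 0): f_x = 0, f = 0 — SINGULAR.
  x = 0: f_y(0, y) = 4*y - 1; no integer root y with |y| ≤ 4.
  x = 1: f_y(1, y) = 6*y - 4; no integer root y with |y| ≤ 4.
  x = 2: f_y(2, y) = 8*y - 9; no integer root y with |y| ≤ 4.
  x = 3: f_y(3, y) = 10*y - 16; no integer root y with |y| ≤ 4.
  x = 4: f_y(4, y) = 12*y - 25; no integer root y with |y| ≤ 4.
Only singular point on the grid: (-1, 0).
Classify: substitute x = -1 + u, y = 0 + v and expand: f = u**3 - u**2*v - u**2 + u*v**2 + v**2.
No constant or linear terms (consistent with a singular point). Quadratic part: -u**2 + v**2. Cubic part: u**3 - u**2*v + u*v**2.
The quadratic part v**2 - u**2 = (v − u)(v + u) splits into two distinct linear factors, so there are two distinct tangent lines y − 0 = ±(x − -1) — this is a node (ordinary double point).
Classification: node.


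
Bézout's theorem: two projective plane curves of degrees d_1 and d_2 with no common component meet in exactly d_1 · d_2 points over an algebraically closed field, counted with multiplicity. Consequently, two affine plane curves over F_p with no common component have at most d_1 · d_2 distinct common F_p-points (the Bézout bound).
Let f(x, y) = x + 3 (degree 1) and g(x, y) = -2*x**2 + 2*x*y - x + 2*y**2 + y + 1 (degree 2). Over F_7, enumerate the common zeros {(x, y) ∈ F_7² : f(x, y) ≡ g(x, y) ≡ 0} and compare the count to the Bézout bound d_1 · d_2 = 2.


Common zeros: {(4, 0), (4, 6)}; count = 2; Bézout bound = 2.

deg(f) = 1, deg(g) = 2, so Bézout bound = 2.
Scan x ∈ F_7. For each x, list the y ∈ F_7 with f(x, y) ≡ 0 and those with g(x, y) ≡ 0 (mod 7); the common zeros in that column are the intersection.
  x = 0: f ≡ 0 at y ∈ ∅; g ≡ 0 at y ∈ {5}; common: ∅.
  x = 1: f ≡ 0 at y ∈ ∅; g ≡ 0 at y ∈ {4, 5}; common: ∅.
  x = 2: f ≡ 0 at y ∈ ∅; g ≡ 0 at y ∈ ∅; common: ∅.
  x = 3: f ≡ 0 at y ∈ ∅; g ≡ 0 at y ∈ ∅; common: ∅.
  x = 4: f ≡ 0 at y ∈ {0, 1, 2, 3, 4, 5, 6}; g ≡ 0 at y ∈ {0, 6}; common: {0, 6}.
  x = 5: f ≡ 0 at y ∈ ∅; g ≡ 0 at y ∈ {6}; common: ∅.
  x = 6: f ≡ 0 at y ∈ ∅; g ≡ 0 at y ∈ {0, 4}; common: ∅.
Collecting: common zeros = {(4, 0), (4, 6)}, so the count is 2.
Comparison with the Bézout bound: 2 ≤ 2 = deg(f)·deg(g), as expected for curves with no common component (the bound is attained).


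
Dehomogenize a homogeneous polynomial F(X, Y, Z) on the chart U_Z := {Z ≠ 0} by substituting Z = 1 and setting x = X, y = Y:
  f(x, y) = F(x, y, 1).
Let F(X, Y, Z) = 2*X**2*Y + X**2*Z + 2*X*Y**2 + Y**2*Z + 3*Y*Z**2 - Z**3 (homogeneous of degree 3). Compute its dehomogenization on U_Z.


f(x, y) = 2*x**2*y + x**2 + 2*x*y**2 + y**2 + 3*y - 1

On U_Z we set Z = 1. Each monomial c·X^i·Y^j·Z^k in F becomes c·x^i·y^j·1^k = c·x^i·y^j.
Substituting Z = 1: F(X, Y, 1) = 2*x**2*y + x**2 + 2*x*y**2 + y**2 + 3*y - 1.
Note: deg(f) ≤ deg(F) = 3; strict inequality happens when F is divisible by Z (lost terms).


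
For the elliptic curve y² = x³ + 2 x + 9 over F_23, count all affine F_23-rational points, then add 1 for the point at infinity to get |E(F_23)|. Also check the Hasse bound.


Affine points = {(0, 3), (0, 20), (1, 9), (1, 14), (4, 9), (4, 14), (5, 11), (5, 12), (8, 10), (8, 13), (12, 6), (12, 17), (13, 1), (13, 22), (18, 9), (18, 14), (19, 11), (19, 12), (22, 11), (22, 12)}; affine count = 20; |E(F_23)| = 21.

Discriminant check: Δ ∝ 4a³ + 27b² = 4·2³ + 27·9² = 4·8 + 27·81 ≡ 11 (mod 23). Nonzero ⇒ E is nonsingular.
For each x ∈ F_23, compute rhs = x³ + 2·x + 9 mod 23, then count y ∈ F_23 with y² ≡ rhs.
  x = 0: rhs = 9, matching y values: 3, 20 (2 points).
  x = 1: rhs = 12, matching y values: 9, 14 (2 points).
  x = 2: rhs = 21, matching y values: none (0 points).
  x = 3: rhs = 19, matching y values: none (0 points).
  x = 4: rhs = 12, matching y values: 9, 14 (2 points).
  x = 5: rhs = 6, matching y values: 11, 12 (2 points).
  x = 6: rhs = 7, matching y values: none (0 points).
  x = 7: rhs = 21, matching y values: none (0 points).
  x = 8: rhs = 8, matching y values: 10, 13 (2 points).
  x = 9: rhs = 20, matching y values: none (0 points).
  x = 10: rhs = 17, matching y values: none (0 points).
  x = 11: rhs = 5, matching y values: none (0 points).
  x = 12: rhs = 13, matching y values: 6, 17 (2 points).
  x = 13: rhs = 1, matching y values: 1, 22 (2 points).
  x = 14: rhs = 21, matching y values: none (0 points).
  x = 15: rhs = 10, matching y values: none (0 points).
  x = 16: rhs = 20, matching y values: none (0 points).
  x = 17: rhs = 11, matching y values: none (0 points).
  x = 18: rhs = 12, matching y values: 9, 14 (2 points).
  x = 19: rhs = 6, matching y values: 11, 12 (2 points).
  x = 20: rhs = 22, matching y values: none (0 points).
  x = 21: rhs = 20, matching y values: none (0 points).
  x = 22: rhs = 6, matching y values: 11, 12 (2 points).
Total affine count: 20.
Full point count |E(F_23)| = 20 + 1 = 21.
Hasse bound: |21 − (23+1)| = |-3| = 3 ≤ 2√23 ≈ 9.5917 ✓.


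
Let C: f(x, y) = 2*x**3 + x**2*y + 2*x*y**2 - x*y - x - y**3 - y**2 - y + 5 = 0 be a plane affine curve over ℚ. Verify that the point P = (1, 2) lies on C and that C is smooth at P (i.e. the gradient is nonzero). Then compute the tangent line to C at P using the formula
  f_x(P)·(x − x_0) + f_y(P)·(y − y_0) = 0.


Tangent line at P: 15*x - 9*y + 3 = 0.

Step 1: f(1, 2) = 0, so P lies on C.
Step 2: partial derivatives
  f_x(x, y) = 6*x**2 + 2*x*y + 2*y**2 - y - 1, f_y(x, y) = x**2 + 4*x*y - x - 3*y**2 - 2*y - 1.
  f_x(P) = 15, f_y(P) = -9 (gradient nonzero, so P is smooth).
Step 3: tangent line at P: 15·(x − 1) + -9·(y − 2) = 0.
Expanding: 15*x - 9*y + 3 = 0.


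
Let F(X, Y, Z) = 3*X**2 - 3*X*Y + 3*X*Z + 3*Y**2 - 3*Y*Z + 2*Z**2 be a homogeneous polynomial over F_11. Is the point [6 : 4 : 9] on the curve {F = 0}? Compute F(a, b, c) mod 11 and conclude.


F(6,4,9) ≡ 3 (mod 11); P is NOT on the curve.

Evaluate F(6, 4, 9) term-by-term (mod 11).
  3*X**2 ↦ 3·36·1·1 = 108
  -3*X*Y ↦ -3·6·4·1 = -72
  3*X*Z ↦ 3·6·1·9 = 162
  3*Y**2 ↦ 3·1·16·1 = 48
  -3*Y*Z ↦ -3·1·4·9 = -108
  2*Z**2 ↦ 2·1·1·81 = 162
Sum: F(6, 4, 9) = (108) + (-72) + (162) + (48) + (-108) + (162) = 300.
Reducing mod 11: 300 ≡ 3 (mod 11).
Since F(a, b, c) ≡ 3 ≠ 0 (mod 11), P does NOT lie on the curve.


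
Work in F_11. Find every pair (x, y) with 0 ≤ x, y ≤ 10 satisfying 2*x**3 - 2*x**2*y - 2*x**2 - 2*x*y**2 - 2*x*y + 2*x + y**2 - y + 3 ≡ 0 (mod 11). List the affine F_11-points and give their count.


Affine F_11-points: {(0, 6), (1, 8), (1, 9), (5, 1), (5, 2), (6, 7), (7, 0), (7, 4), (8, 6), (8, 10), (10, 6), (10, 9)}; count = 12.

For each of the 121 pairs (x, y) ∈ F_11², evaluate f(x, y) mod 11. Record the zeros.
  x = 0: [0↦3, 1↦3, 2↦5, 3↦9, 4↦4, 5↦1, 6↦0, 7↦1, 8↦4, 9↦9, 10↦5]  zeros at y ∈ {6}
  x = 1: [0↦5, 1↦10, 2↦2, 3↦3, 4↦2, 5↦10, 6↦5, 7↦9, 8↦0, 9↦0, 10↦9]  zeros at y ∈ {8, 9}
  x = 2: [0↦4, 1↦10, 2↦10, 3↦4, 4↦3, 5↦7, 6↦5, 7↦8, 8↦5, 9↦7, 10↦3]  zeros at y ∈ ∅
  x = 3: [0↦1, 1↦4, 2↦8, 3↦2, 4↦8, 5↦4, 6↦1, 7↦10, 8↦9, 9↦9, 10↦10]  zeros at y ∈ ∅
  x = 4: [0↦8, 1↦4, 2↦8, 3↦9, 4↦7, 5↦2, 6↦5, 7↦5, 8↦2, 9↦7, 10↦9]  zeros at y ∈ ∅
  x = 5: [0↦4, 1↦0, 2↦0, 3↦4, 4↦1, 5↦2, 6↦7, 7↦5, 8↦7, 9↦2, 10↦1]  zeros at y ∈ {1, 2}
  x = 6: [0↦1, 1↦4, 2↦7, 3↦10, 4↦2, 5↦5, 6↦8, 7↦0, 8↦3, 9↦6, 10↦9]  zeros at y ∈ {7}
  x = 7: [0↦0, 1↦6, 2↦8, 3↦6, 4↦0, 5↦1, 6↦9, 7↦2, 8↦2, 9↦9, 10↦1]  zeros at y ∈ {0, 4}
  x = 8: [0↦2, 1↦7, 2↦4, 3↦4, 4↦7, 5↦2, 6↦0, 7↦1, 8↦5, 9↦1, 10↦0]  zeros at y ∈ {6, 10}
  x = 9: [0↦8, 1↦8, 2↦7, 3↦5, 4↦2, 5↦9, 6↦4, 7↦9, 8↦2, 9↦5, 10↦7]  zeros at y ∈ ∅
  x = 10: [0↦8, 1↦10, 2↦7, 3↦10, 4↦8, 5↦1, 6↦0, 7↦5, 8↦5, 9↦0, 10↦1]  zeros at y ∈ {6, 9}
Collecting zeros: affine points = {(0, 6), (1, 8), (1, 9), (5, 1), (5, 2), (6, 7), (7, 0), (7, 4), (8, 6), (8, 10), (10, 6), (10, 9)}.
Total count |C(F_11)_aff| = 12.


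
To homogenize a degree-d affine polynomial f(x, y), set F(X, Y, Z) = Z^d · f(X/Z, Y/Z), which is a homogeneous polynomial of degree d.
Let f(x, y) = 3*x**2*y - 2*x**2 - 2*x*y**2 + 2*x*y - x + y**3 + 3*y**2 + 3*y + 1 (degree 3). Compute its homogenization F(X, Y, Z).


F(X, Y, Z) = 3*X**2*Y - 2*X**2*Z - 2*X*Y**2 + 2*X*Y*Z - X*Z**2 + Y**3 + 3*Y**2*Z + 3*Y*Z**2 + Z**3

deg(f) = 3.
Substitute x = X/Z, y = Y/Z into f, then multiply by Z^3.
  monomial 3·x^2·y^1 ↦ 3·X^2·Y^1·Z^0.
  monomial -2·x^2·y^0 ↦ -2·X^2·Y^0·Z^1.
  monomial -2·x^1·y^2 ↦ -2·X^1·Y^2·Z^0.
  monomial 2·x^1·y^1 ↦ 2·X^1·Y^1·Z^1.
  monomial -1·x^1·y^0 ↦ -1·X^1·Y^0·Z^2.
  monomial 1·x^0·y^3 ↦ 1·X^0·Y^3·Z^0.
  monomial 3·x^0·y^2 ↦ 3·X^0·Y^2·Z^1.
  monomial 3·x^0·y^1 ↦ 3·X^0·Y^1·Z^2.
  monomial 1·x^0·y^0 ↦ 1·X^0·Y^0·Z^3.
Collecting: F(X, Y, Z) = 3*X**2*Y - 2*X**2*Z - 2*X*Y**2 + 2*X*Y*Z - X*Z**2 + Y**3 + 3*Y**2*Z + 3*Y*Z**2 + Z**3.


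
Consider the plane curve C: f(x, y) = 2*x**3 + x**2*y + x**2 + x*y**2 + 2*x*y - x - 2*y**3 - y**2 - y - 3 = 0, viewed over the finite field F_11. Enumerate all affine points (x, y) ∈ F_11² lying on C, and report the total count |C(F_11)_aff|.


Affine F_11-points: {(0, 9), (1, 4), (1, 9), (2, 10), (3, 2), (4, 5), (5, 9), (7, 5), (7, 10), (8, 5), (8, 7), (8, 8)}; count = 12.

For each of the 121 pairs (x, y) ∈ F_11², evaluate f(x, y) mod 11. Record the zeros.
  x = 0: [0↦8, 1↦4, 2↦8, 3↦8, 4↦3, 5↦3, 6↦7, 7↦3, 8↦1, 9↦0, 10↦10]  zeros at y ∈ {9}
  x = 1: [0↦10, 1↦10, 2↦9, 3↦6, 4↦0, 5↦1, 6↦8, 7↦9, 8↦3, 9↦0, 10↦10]  zeros at y ∈ {4, 9}
  x = 2: [0↦4, 1↦10, 2↦6, 3↦2, 4↦8, 5↦1, 6↦2, 7↦10, 8↦2, 9↦10, 10↦0]  zeros at y ∈ {10}
  x = 3: [0↦2, 1↦5, 2↦0, 3↦8, 4↦6, 5↦4, 6↦1, 7↦7, 8↦10, 9↦9, 10↦3]  zeros at y ∈ {2}
  x = 4: [0↦5, 1↦7, 2↦3, 3↦3, 4↦6, 5↦0, 6↦6, 7↦1, 8↦6, 9↦9, 10↦9]  zeros at y ∈ {5}
  x = 5: [0↦3, 1↦6, 2↦5, 3↦10, 4↦9, 5↦1, 6↦7, 7↦4, 8↦2, 9↦0, 10↦8]  zeros at y ∈ {9}
  x = 6: [0↦8, 1↦3, 2↦7, 3↦8, 4↦5, 5↦8, 6↦5, 7↦6, 8↦10, 9↦5, 10↦1]  zeros at y ∈ ∅
  x = 7: [0↦10, 1↦10, 2↦10, 3↦9, 4↦6, 5↦0, 6↦1, 7↦8, 8↦9, 9↦3, 10↦0]  zeros at y ∈ {5, 10}
  x = 8: [0↦10, 1↦6, 2↦4, 3↦3, 4↦2, 5↦0, 6↦7, 7↦0, 8↦0, 9↦6, 10↦6]  zeros at y ∈ {5, 7, 8}
  x = 9: [0↦9, 1↦3, 2↦1, 3↦2, 4↦5, 5↦9, 6↦2, 7↦5, 8↦6, 9↦4, 10↦9]  zeros at y ∈ ∅
  x = 10: [0↦8, 1↦2, 2↦2, 3↦7, 4↦5, 5↦6, 6↦9, 7↦2, 8↦6, 9↦9, 10↦10]  zeros at y ∈ ∅
Collecting zeros: affine points = {(0, 9), (1, 4), (1, 9), (2, 10), (3, 2), (4, 5), (5, 9), (7, 5), (7, 10), (8, 5), (8, 7), (8, 8)}.
Total count |C(F_11)_aff| = 12.


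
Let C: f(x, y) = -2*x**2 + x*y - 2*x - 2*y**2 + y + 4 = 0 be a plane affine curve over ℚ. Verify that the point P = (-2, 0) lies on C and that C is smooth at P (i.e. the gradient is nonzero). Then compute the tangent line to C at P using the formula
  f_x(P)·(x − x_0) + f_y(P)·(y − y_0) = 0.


Tangent line at P: 6*x - y + 12 = 0.

Step 1: f(-2, 0) = 0, so P lies on C.
Step 2: partial derivatives
  f_x(x, y) = -4*x + y - 2, f_y(x, y) = x - 4*y + 1.
  f_x(P) = 6, f_y(P) = -1 (gradient nonzero, so P is smooth).
Step 3: tangent line at P: 6·(x − -2) + -1·(y − 0) = 0.
Expanding: 6*x - y + 12 = 0.


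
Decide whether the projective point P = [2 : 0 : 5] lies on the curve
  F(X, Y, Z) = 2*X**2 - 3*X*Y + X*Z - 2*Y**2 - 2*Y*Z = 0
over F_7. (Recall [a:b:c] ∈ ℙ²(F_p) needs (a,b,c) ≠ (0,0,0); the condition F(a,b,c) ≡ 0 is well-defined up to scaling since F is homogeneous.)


F(2,0,5) ≡ 4 (mod 7); P is NOT on the curve.

Evaluate F(2, 0, 5) term-by-term (mod 7).
  2*X**2 ↦ 2·4·1·1 = 8
  -3*X*Y ↦ -3·2·0·1 = 0
  X*Z ↦ 1·2·1·5 = 10
  -2*Y**2 ↦ -2·1·0·1 = 0
  -2*Y*Z ↦ -2·1·0·5 = 0
Sum: F(2, 0, 5) = (8) + (0) + (10) + (0) + (0) = 18.
Reducing mod 7: 18 ≡ 4 (mod 7).
Since F(a, b, c) ≡ 4 ≠ 0 (mod 7), P does NOT lie on the curve.


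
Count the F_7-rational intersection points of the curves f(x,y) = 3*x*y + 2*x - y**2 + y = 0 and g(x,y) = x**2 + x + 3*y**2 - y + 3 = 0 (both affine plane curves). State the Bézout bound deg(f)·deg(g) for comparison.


Common zeros: ∅; count = 0; Bézout bound = 4.

deg(f) = 2, deg(g) = 2, so Bézout bound = 4.
Scan x ∈ F_7. For each x, list the y ∈ F_7 with f(x, y) ≡ 0 and those with g(x, y) ≡ 0 (mod 7); the common zeros in that column are the intersection.
  x = 0: f ≡ 0 at y ∈ {0, 1}; g ≡ 0 at y ∈ {6}; common: ∅.
  x = 1: f ≡ 0 at y ∈ ∅; g ≡ 0 at y ∈ {1, 4}; common: ∅.
  x = 2: f ≡ 0 at y ∈ {2, 5}; g ≡ 0 at y ∈ ∅; common: ∅.
  x = 3: f ≡ 0 at y ∈ ∅; g ≡ 0 at y ∈ ∅; common: ∅.
  x = 4: f ≡ 0 at y ∈ ∅; g ≡ 0 at y ∈ ∅; common: ∅.
  x = 5: f ≡ 0 at y ∈ {3, 6}; g ≡ 0 at y ∈ {1, 4}; common: ∅.
  x = 6: f ≡ 0 at y ∈ ∅; g ≡ 0 at y ∈ {6}; common: ∅.
Collecting: common zeros = ∅, so the count is 0.
Comparison with the Bézout bound: 0 ≤ 4 = deg(f)·deg(g), as expected for curves with no common component (the affine F_7-count falls short of the bound because intersections may lie at infinity, over extension fields, or carry multiplicity).


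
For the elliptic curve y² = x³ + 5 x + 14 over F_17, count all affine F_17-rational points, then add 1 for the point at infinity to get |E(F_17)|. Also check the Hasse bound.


Affine points = {(2, 7), (2, 10), (4, 8), (4, 9), (7, 1), (7, 16), (12, 0), (13, 7), (13, 10), (15, 8), (15, 9), (16, 5), (16, 12)}; affine count = 13; |E(F_17)| = 14.

Discriminant check: Δ ∝ 4a³ + 27b² = 4·5³ + 27·14² = 4·125 + 27·196 ≡ 12 (mod 17). Nonzero ⇒ E is nonsingular.
For each x ∈ F_17, compute rhs = x³ + 5·x + 14 mod 17, then count y ∈ F_17 with y² ≡ rhs.
  x = 0: rhs = 14, matching y values: none (0 points).
  x = 1: rhs = 3, matching y values: none (0 points).
  x = 2: rhs = 15, matching y values: 7, 10 (2 points).
  x = 3: rhs = 5, matching y values: none (0 points).
  x = 4: rhs = 13, matching y values: 8, 9 (2 points).
  x = 5: rhs = 11, matching y values: none (0 points).
  x = 6: rhs = 5, matching y values: none (0 points).
  x = 7: rhs = 1, matching y values: 1, 16 (2 points).
  x = 8: rhs = 5, matching y values: none (0 points).
  x = 9: rhs = 6, matching y values: none (0 points).
  x = 10: rhs = 10, matching y values: none (0 points).
  x = 11: rhs = 6, matching y values: none (0 points).
  x = 12: rhs = 0, matching y values: 0 (1 points).
  x = 13: rhs = 15, matching y values: 7, 10 (2 points).
  x = 14: rhs = 6, matching y values: none (0 points).
  x = 15: rhs = 13, matching y values: 8, 9 (2 points).
  x = 16: rhs = 8, matching y values: 5, 12 (2 points).
Total affine count: 13.
Full point count |E(F_17)| = 13 + 1 = 14.
Hasse bound: |14 − (17+1)| = |-4| = 4 ≤ 2√17 ≈ 8.2462 ✓.


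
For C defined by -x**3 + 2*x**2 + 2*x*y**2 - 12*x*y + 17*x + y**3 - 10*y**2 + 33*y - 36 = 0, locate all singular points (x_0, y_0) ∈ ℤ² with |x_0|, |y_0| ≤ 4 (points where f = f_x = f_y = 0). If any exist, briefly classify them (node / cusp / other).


Singular points: {(1, 3)}; classification: node.

Compute partial derivatives:
  f_x = -3*x**2 + 4*x + 2*y**2 - 12*y + 17.
  f_y = 4*x*y - 12*x + 3*y**2 - 20*y + 33.
Scan x_0 ∈ {−4, ..., 4}. For each x_0, f_y(x_0, y) is a polynomial in y; find its integer roots y ∈ {−4, ..., 4}, then test f_x and f at those candidates.
  x = -4: f_y(-4, y) = 3*y**2 - 36*y + 81; vanishes at y ∈ {3}. (-4, 3): f_x = -65 ≠ 0.
  x = -3: f_y(-3, y) = 3*y**2 - 32*y + 69; vanishes at y ∈ {3}. (-3, 3): f_x = -40 ≠ 0.
  x = -2: f_y(-2, y) = 3*y**2 - 28*y + 57; vanishes at y ∈ {3}. (-2, 3): f_x = -21 ≠ 0.
  x = -1: f_y(-1, y) = 3*y**2 - 24*y + 45; vanishes at y ∈ {3}. (-1, 3): f_x = -8 ≠ 0.
  x = 0: f_y(0, y) = 3*y**2 - 20*y + 33; vanishes at y ∈ {3}. (0, 3): f_x = -1 ≠ 0.
  x = 1: f_y(1, y) = 3*y**2 - 16*y + 21; vanishes at y ∈ {3}. (1, 3): f_x = 0, f = 0 — SINGULAR.
  x = 2: f_y(2, y) = 3*y**2 - 12*y + 9; vanishes at y ∈ {1, 3}. (2, 1): f_x = 3 ≠ 0; (2, 3): f_x = -5 ≠ 0.
  x = 3: f_y(3, y) = 3*y**2 - 8*y - 3; vanishes at y ∈ {3}. (3, 3): f_x = -16 ≠ 0.
  x = 4: f_y(4, y) = 3*y**2 - 4*y - 15; vanishes at y ∈ {3}. (4, 3): f_x = -33 ≠ 0.
Only singular point on the grid: (1, 3).
Classify: substitute x = 1 + u, y = 3 + v and expand: f = -u**3 - u**2 + 2*u*v**2 + v**3 + v**2.
No constant or linear terms (consistent with a singular point). Quadratic part: -u**2 + v**2. Cubic part: -u**3 + 2*u*v**2 + v**3.
The quadratic part v**2 - u**2 = (v − u)(v + u) splits into two distinct linear factors, so there are two distinct tangent lines y − 3 = ±(x − 1) — this is a node (ordinary double point).
Classification: node.


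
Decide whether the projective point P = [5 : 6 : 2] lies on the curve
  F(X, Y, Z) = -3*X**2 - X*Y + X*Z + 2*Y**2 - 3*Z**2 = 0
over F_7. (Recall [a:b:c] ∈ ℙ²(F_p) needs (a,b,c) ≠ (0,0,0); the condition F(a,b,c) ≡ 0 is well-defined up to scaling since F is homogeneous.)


F(5,6,2) ≡ 0 (mod 7); P is on the curve.

Evaluate F(5, 6, 2) term-by-term (mod 7).
  -3*X**2 ↦ -3·25·1·1 = -75
  -X*Y ↦ -1·5·6·1 = -30
  X*Z ↦ 1·5·1·2 = 10
  2*Y**2 ↦ 2·1·36·1 = 72
  -3*Z**2 ↦ -3·1·1·4 = -12
Sum: F(5, 6, 2) = (-75) + (-30) + (10) + (72) + (-12) = -35.
Reducing mod 7: -35 ≡ 0 (mod 7).
Since F(a, b, c) ≡ 0 (mod 7), P lies on the curve.


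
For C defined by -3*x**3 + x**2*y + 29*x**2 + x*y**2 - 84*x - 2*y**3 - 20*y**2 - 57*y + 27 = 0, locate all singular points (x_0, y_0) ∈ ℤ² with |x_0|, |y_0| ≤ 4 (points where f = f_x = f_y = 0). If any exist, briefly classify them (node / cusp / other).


Singular points: {(3, -3)}; classification: node.

Compute partial derivatives:
  f_x = -9*x**2 + 2*x*y + 58*x + y**2 - 84.
  f_y = x**2 + 2*x*y - 6*y**2 - 40*y - 57.
Scan x_0 ∈ {−4, ..., 4}. For each x_0, f_y(x_0, y) is a polynomial in y; find its integer roots y ∈ {−4, ..., 4}, then test f_x and f at those candidates.
  x = -4: f_y(-4, y) = -6*y**2 - 48*y - 41; no integer root y with |y| ≤ 4.
  x = -3: f_y(-3, y) = -6*y**2 - 46*y - 48; no integer root y with |y| ≤ 4.
  x = -2: f_y(-2, y) = -6*y**2 - 44*y - 53; no integer root y with |y| ≤ 4.
  x = -1: f_y(-1, y) = -6*y**2 - 42*y - 56; no integer root y with |y| ≤ 4.
  x = 0: f_y(0, y) = -6*y**2 - 40*y - 57; no integer root y with |y| ≤ 4.
  x = 1: f_y(1, y) = -6*y**2 - 38*y - 56; vanishes at y ∈ {-4}. (1, -4): f_x = -27 ≠ 0.
  x = 2: f_y(2, y) = -6*y**2 - 36*y - 53; no integer root y with |y| ≤ 4.
  x = 3: f_y(3, y) = -6*y**2 - 34*y - 48; vanishes at y ∈ {-3}. (3, -3): f_x = 0, f = 0 — SINGULAR.
  x = 4: f_y(4, y) = -6*y**2 - 32*y - 41; no integer root y with |y| ≤ 4.
Only singular point on the grid: (3, -3).
Classify: substitute x = 3 + u, y = -3 + v and expand: f = -3*u**3 + u**2*v - u**2 + u*v**2 - 2*v**3 + v**2.
No constant or linear terms (consistent with a singular point). Quadratic part: -u**2 + v**2. Cubic part: -3*u**3 + u**2*v + u*v**2 - 2*v**3.
The quadratic part v**2 - u**2 = (v − u)(v + u) splits into two distinct linear factors, so there are two distinct tangent lines y − -3 = ±(x − 3) — this is a node (ordinary double point).
Classification: node.


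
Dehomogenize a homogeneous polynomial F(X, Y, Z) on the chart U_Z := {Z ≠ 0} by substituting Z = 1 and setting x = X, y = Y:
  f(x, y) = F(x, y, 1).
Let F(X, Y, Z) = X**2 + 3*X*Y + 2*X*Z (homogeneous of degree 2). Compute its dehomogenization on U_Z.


f(x, y) = x**2 + 3*x*y + 2*x

On U_Z we set Z = 1. Each monomial c·X^i·Y^j·Z^k in F becomes c·x^i·y^j·1^k = c·x^i·y^j.
Substituting Z = 1: F(X, Y, 1) = x**2 + 3*x*y + 2*x.
Note: deg(f) ≤ deg(F) = 2; strict inequality happens when F is divisible by Z (lost terms).


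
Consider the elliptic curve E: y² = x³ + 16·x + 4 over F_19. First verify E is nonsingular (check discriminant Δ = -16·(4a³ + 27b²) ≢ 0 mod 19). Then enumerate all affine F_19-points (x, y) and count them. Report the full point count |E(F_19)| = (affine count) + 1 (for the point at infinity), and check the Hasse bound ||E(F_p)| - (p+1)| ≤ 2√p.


Affine points = {(0, 2), (0, 17), (2, 5), (2, 14), (5, 0), (8, 6), (8, 13), (10, 9), (10, 10), (12, 9), (12, 10), (15, 3), (15, 16), (16, 9), (16, 10), (18, 5), (18, 14)}; affine count = 17; |E(F_19)| = 18.

Discriminant check: Δ ∝ 4a³ + 27b² = 4·16³ + 27·4² = 4·4096 + 27·16 ≡ 1 (mod 19). Nonzero ⇒ E is nonsingular.
For each x ∈ F_19, compute rhs = x³ + 16·x + 4 mod 19, then count y ∈ F_19 with y² ≡ rhs.
  x = 0: rhs = 4, matching y values: 2, 17 (2 points).
  x = 1: rhs = 2, matching y values: none (0 points).
  x = 2: rhs = 6, matching y values: 5, 14 (2 points).
  x = 3: rhs = 3, matching y values: none (0 points).
  x = 4: rhs = 18, matching y values: none (0 points).
  x = 5: rhs = 0, matching y values: 0 (1 points).
  x = 6: rhs = 12, matching y values: none (0 points).
  x = 7: rhs = 3, matching y values: none (0 points).
  x = 8: rhs = 17, matching y values: 6, 13 (2 points).
  x = 9: rhs = 3, matching y values: none (0 points).
  x = 10: rhs = 5, matching y values: 9, 10 (2 points).
  x = 11: rhs = 10, matching y values: none (0 points).
  x = 12: rhs = 5, matching y values: 9, 10 (2 points).
  x = 13: rhs = 15, matching y values: none (0 points).
  x = 14: rhs = 8, matching y values: none (0 points).
  x = 15: rhs = 9, matching y values: 3, 16 (2 points).
  x = 16: rhs = 5, matching y values: 9, 10 (2 points).
  x = 17: rhs = 2, matching y values: none (0 points).
  x = 18: rhs = 6, matching y values: 5, 14 (2 points).
Total affine count: 17.
Full point count |E(F_19)| = 17 + 1 = 18.
Hasse bound: |18 − (19+1)| = |-2| = 2 ≤ 2√19 ≈ 8.7178 ✓.


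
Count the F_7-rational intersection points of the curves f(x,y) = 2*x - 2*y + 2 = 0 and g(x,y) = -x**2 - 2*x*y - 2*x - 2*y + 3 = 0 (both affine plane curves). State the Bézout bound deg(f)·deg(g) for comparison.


Common zeros: ∅; count = 0; Bézout bound = 2.

deg(f) = 1, deg(g) = 2, so Bézout bound = 2.
Scan x ∈ F_7. For each x, list the y ∈ F_7 with f(x, y) ≡ 0 and those with g(x, y) ≡ 0 (mod 7); the common zeros in that column are the intersection.
  x = 0: f ≡ 0 at y ∈ {1}; g ≡ 0 at y ∈ {5}; common: ∅.
  x = 1: f ≡ 0 at y ∈ {2}; g ≡ 0 at y ∈ {0}; common: ∅.
  x = 2: f ≡ 0 at y ∈ {3}; g ≡ 0 at y ∈ {5}; common: ∅.
  x = 3: f ≡ 0 at y ∈ {4}; g ≡ 0 at y ∈ {2}; common: ∅.
  x = 4: f ≡ 0 at y ∈ {5}; g ≡ 0 at y ∈ {0}; common: ∅.
  x = 5: f ≡ 0 at y ∈ {6}; g ≡ 0 at y ∈ {2}; common: ∅.
  x = 6: f ≡ 0 at y ∈ {0}; g ≡ 0 at y ∈ ∅; common: ∅.
Collecting: common zeros = ∅, so the count is 0.
Comparison with the Bézout bound: 0 ≤ 2 = deg(f)·deg(g), as expected for curves with no common component (the affine F_7-count falls short of the bound because intersections may lie at infinity, over extension fields, or carry multiplicity).


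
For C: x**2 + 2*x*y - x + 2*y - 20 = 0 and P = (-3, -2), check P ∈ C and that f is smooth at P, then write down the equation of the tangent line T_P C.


Tangent line at P: -11*x - 4*y - 41 = 0.

Step 1: f(-3, -2) = 0, so P lies on C.
Step 2: partial derivatives
  f_x(x, y) = 2*x + 2*y - 1, f_y(x, y) = 2*x + 2.
  f_x(P) = -11, f_y(P) = -4 (gradient nonzero, so P is smooth).
Step 3: tangent line at P: -11·(x − -3) + -4·(y − -2) = 0.
Expanding: -11*x - 4*y - 41 = 0.


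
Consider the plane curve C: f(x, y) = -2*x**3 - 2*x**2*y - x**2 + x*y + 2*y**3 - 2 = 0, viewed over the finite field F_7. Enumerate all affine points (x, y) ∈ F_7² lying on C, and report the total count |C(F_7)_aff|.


Affine F_7-points: {(0, 1), (0, 2), (0, 4), (1, 4), (2, 3), (3, 3), (5, 4), (5, 5), (6, 6)}; count = 9.

For each of the 49 pairs (x, y) ∈ F_7², evaluate f(x, y) mod 7. Record the zeros.
  x = 0: [0↦5, 1↦0, 2↦0, 3↦3, 4↦0, 5↦3, 6↦3]  zeros at y ∈ {1, 2, 4}
  x = 1: [0↦2, 1↦3, 2↦2, 3↦4, 4↦0, 5↦2, 6↦1]  zeros at y ∈ {4}
  x = 2: [0↦6, 1↦2, 2↦3, 3↦0, 4↦5, 5↦2, 6↦3]  zeros at y ∈ {3}
  x = 3: [0↦5, 1↦6, 2↦5, 3↦0, 4↦3, 5↦5, 6↦4]  zeros at y ∈ {3}
  x = 4: [0↦1, 1↦3, 2↦3, 3↦6, 4↦3, 5↦6, 6↦6]  zeros at y ∈ ∅
  x = 5: [0↦3, 1↦2, 2↦6, 3↦6, 4↦0, 5↦0, 6↦4]  zeros at y ∈ {4, 5}
  x = 6: [0↦6, 1↦5, 2↦2, 3↦2, 4↦3, 5↦3, 6↦0]  zeros at y ∈ {6}
Collecting zeros: affine points = {(0, 1), (0, 2), (0, 4), (1, 4), (2, 3), (3, 3), (5, 4), (5, 5), (6, 6)}.
Total count |C(F_7)_aff| = 9.


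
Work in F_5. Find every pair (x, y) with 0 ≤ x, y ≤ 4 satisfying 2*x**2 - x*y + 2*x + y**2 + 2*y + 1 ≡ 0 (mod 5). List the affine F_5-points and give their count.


Affine F_5-points: {(0, 4), (1, 0), (1, 4), (3, 0), (3, 1), (4, 1)}; count = 6.

For each of the 25 pairs (x, y) ∈ F_5², evaluate f(x, y) mod 5. Record the zeros.
  x = 0: [0↦1, 1↦4, 2↦4, 3↦1, 4↦0]  zeros at y ∈ {4}
  x = 1: [0↦0, 1↦2, 2↦1, 3↦2, 4↦0]  zeros at y ∈ {0, 4}
  x = 2: [0↦3, 1↦4, 2↦2, 3↦2, 4↦4]  zeros at y ∈ ∅
  x = 3: [0↦0, 1↦0, 2↦2, 3↦1, 4↦2]  zeros at y ∈ {0, 1}
  x = 4: [0↦1, 1↦0, 2↦1, 3↦4, 4↦4]  zeros at y ∈ {1}
Collecting zeros: affine points = {(0, 4), (1, 0), (1, 4), (3, 0), (3, 1), (4, 1)}.
Total count |C(F_5)_aff| = 6.


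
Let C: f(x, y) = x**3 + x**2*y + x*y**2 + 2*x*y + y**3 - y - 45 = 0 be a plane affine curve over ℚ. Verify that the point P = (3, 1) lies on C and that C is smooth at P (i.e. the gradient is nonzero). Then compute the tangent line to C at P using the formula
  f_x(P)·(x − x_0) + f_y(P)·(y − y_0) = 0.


Tangent line at P: 36*x + 23*y - 131 = 0.

Step 1: f(3, 1) = 0, so P lies on C.
Step 2: partial derivatives
  f_x(x, y) = 3*x**2 + 2*x*y + y**2 + 2*y, f_y(x, y) = x**2 + 2*x*y + 2*x + 3*y**2 - 1.
  f_x(P) = 36, f_y(P) = 23 (gradient nonzero, so P is smooth).
Step 3: tangent line at P: 36·(x − 3) + 23·(y − 1) = 0.
Expanding: 36*x + 23*y - 131 = 0.


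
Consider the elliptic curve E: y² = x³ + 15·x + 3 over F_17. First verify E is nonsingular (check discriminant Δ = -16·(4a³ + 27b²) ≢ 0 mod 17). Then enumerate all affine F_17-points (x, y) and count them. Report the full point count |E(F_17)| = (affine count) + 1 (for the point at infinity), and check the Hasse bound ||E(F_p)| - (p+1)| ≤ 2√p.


Affine points = {(1, 6), (1, 11), (4, 5), (4, 12), (5, 4), (5, 13), (7, 3), (7, 14), (9, 0), (13, 7), (13, 10), (14, 4), (14, 13), (15, 4), (15, 13), (16, 2), (16, 15)}; affine count = 17; |E(F_17)| = 18.

Discriminant check: Δ ∝ 4a³ + 27b² = 4·15³ + 27·3² = 4·3375 + 27·9 ≡ 7 (mod 17). Nonzero ⇒ E is nonsingular.
For each x ∈ F_17, compute rhs = x³ + 15·x + 3 mod 17, then count y ∈ F_17 with y² ≡ rhs.
  x = 0: rhs = 3, matching y values: none (0 points).
  x = 1: rhs = 2, matching y values: 6, 11 (2 points).
  x = 2: rhs = 7, matching y values: none (0 points).
  x = 3: rhs = 7, matching y values: none (0 points).
  x = 4: rhs = 8, matching y values: 5, 12 (2 points).
  x = 5: rhs = 16, matching y values: 4, 13 (2 points).
  x = 6: rhs = 3, matching y values: none (0 points).
  x = 7: rhs = 9, matching y values: 3, 14 (2 points).
  x = 8: rhs = 6, matching y values: none (0 points).
  x = 9: rhs = 0, matching y values: 0 (1 points).
  x = 10: rhs = 14, matching y values: none (0 points).
  x = 11: rhs = 3, matching y values: none (0 points).
  x = 12: rhs = 7, matching y values: none (0 points).
  x = 13: rhs = 15, matching y values: 7, 10 (2 points).
  x = 14: rhs = 16, matching y values: 4, 13 (2 points).
  x = 15: rhs = 16, matching y values: 4, 13 (2 points).
  x = 16: rhs = 4, matching y values: 2, 15 (2 points).
Total affine count: 17.
Full point count |E(F_17)| = 17 + 1 = 18.
Hasse bound: |18 − (17+1)| = |0| = 0 ≤ 2√17 ≈ 8.2462 ✓.


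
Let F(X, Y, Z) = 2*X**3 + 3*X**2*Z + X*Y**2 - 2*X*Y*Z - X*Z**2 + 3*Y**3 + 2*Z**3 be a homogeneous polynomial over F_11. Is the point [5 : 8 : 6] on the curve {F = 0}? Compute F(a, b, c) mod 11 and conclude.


F(5,8,6) ≡ 7 (mod 11); P is NOT on the curve.

Evaluate F(5, 8, 6) term-by-term (mod 11).
  2*X**3 ↦ 2·125·1·1 = 250
  3*X**2*Z ↦ 3·25·1·6 = 450
  X*Y**2 ↦ 1·5·64·1 = 320
  -2*X*Y*Z ↦ -2·5·8·6 = -480
  -X*Z**2 ↦ -1·5·1·36 = -180
  3*Y**3 ↦ 3·1·512·1 = 1536
  2*Z**3 ↦ 2·1·1·216 = 432
Sum: F(5, 8, 6) = (250) + (450) + (320) + (-480) + (-180) + (1536) + (432) = 2328.
Reducing mod 11: 2328 ≡ 7 (mod 11).
Since F(a, b, c) ≡ 7 ≠ 0 (mod 11), P does NOT lie on the curve.


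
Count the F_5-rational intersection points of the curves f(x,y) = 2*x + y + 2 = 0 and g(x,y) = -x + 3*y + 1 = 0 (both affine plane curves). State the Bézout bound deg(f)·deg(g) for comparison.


Common zeros: {(0, 3)}; count = 1; Bézout bound = 1.

deg(f) = 1, deg(g) = 1, so Bézout bound = 1.
Scan x ∈ F_5. For each x, list the y ∈ F_5 with f(x, y) ≡ 0 and those with g(x, y) ≡ 0 (mod 5); the common zeros in that column are the intersection.
  x = 0: f ≡ 0 at y ∈ {3}; g ≡ 0 at y ∈ {3}; common: {3}.
  x = 1: f ≡ 0 at y ∈ {1}; g ≡ 0 at y ∈ {0}; common: ∅.
  x = 2: f ≡ 0 at y ∈ {4}; g ≡ 0 at y ∈ {2}; common: ∅.
  x = 3: f ≡ 0 at y ∈ {2}; g ≡ 0 at y ∈ {4}; common: ∅.
  x = 4: f ≡ 0 at y ∈ {0}; g ≡ 0 at y ∈ {1}; common: ∅.
Collecting: common zeros = {(0, 3)}, so the count is 1.
Comparison with the Bézout bound: 1 ≤ 1 = deg(f)·deg(g), as expected for curves with no common component (the bound is attained).


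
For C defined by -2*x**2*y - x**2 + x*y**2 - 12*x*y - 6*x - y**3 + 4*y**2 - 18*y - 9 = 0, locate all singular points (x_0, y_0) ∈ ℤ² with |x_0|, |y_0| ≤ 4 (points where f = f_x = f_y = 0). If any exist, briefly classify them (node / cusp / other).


Singular points: {(-3, 0)}; classification: node.

Compute partial derivatives:
  f_x = -4*x*y - 2*x + y**2 - 12*y - 6.
  f_y = -2*x**2 + 2*x*y - 12*x - 3*y**2 + 8*y - 18.
Scan x_0 ∈ {−4, ..., 4}. For each x_0, f_y(x_0, y) is a polynomial in y; find its integer roots y ∈ {−4, ..., 4}, then test f_x and f at those candidates.
  x = -4: f_y(-4, y) = -3*y**2 - 2; no integer root y with |y| ≤ 4.
  x = -3: f_y(-3, y) = -3*y**2 + 2*y; vanishes at y ∈ {0}. (-3, 0): f_x = 0, f = 0 — SINGULAR.
  x = -2: f_y(-2, y) = -3*y**2 + 4*y - 2; no integer root y with |y| ≤ 4.
  x = -1: f_y(-1, y) = -3*y**2 + 6*y - 8; no integer root y with |y| ≤ 4.
  x = 0: f_y(0, y) = -3*y**2 + 8*y - 18; no integer root y with |y| ≤ 4.
  x = 1: f_y(1, y) = -3*y**2 + 10*y - 32; no integer root y with |y| ≤ 4.
  x = 2: f_y(2, y) = -3*y**2 + 12*y - 50; no integer root y with |y| ≤ 4.
  x = 3: f_y(3, y) = -3*y**2 + 14*y - 72; no integer root y with |y| ≤ 4.
  x = 4: f_y(4, y) = -3*y**2 + 16*y - 98; no integer root y with |y| ≤ 4.
Only singular point on the grid: (-3, 0).
Classify: substitute x = -3 + u, y = 0 + v and expand: f = -2*u**2*v - u**2 + u*v**2 - v**3 + v**2.
No constant or linear terms (consistent with a singular point). Quadratic part: -u**2 + v**2. Cubic part: -2*u**2*v + u*v**2 - v**3.
The quadratic part v**2 - u**2 = (v − u)(v + u) splits into two distinct linear factors, so there are two distinct tangent lines y − 0 = ±(x − -3) — this is a node (ordinary double point).
Classification: node.


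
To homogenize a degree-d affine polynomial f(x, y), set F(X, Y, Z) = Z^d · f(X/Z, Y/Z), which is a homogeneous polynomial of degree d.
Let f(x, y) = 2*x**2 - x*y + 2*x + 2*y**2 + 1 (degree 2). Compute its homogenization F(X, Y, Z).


F(X, Y, Z) = 2*X**2 - X*Y + 2*X*Z + 2*Y**2 + Z**2

deg(f) = 2.
Substitute x = X/Z, y = Y/Z into f, then multiply by Z^2.
  monomial 2·x^2·y^0 ↦ 2·X^2·Y^0·Z^0.
  monomial -1·x^1·y^1 ↦ -1·X^1·Y^1·Z^0.
  monomial 2·x^1·y^0 ↦ 2·X^1·Y^0·Z^1.
  monomial 2·x^0·y^2 ↦ 2·X^0·Y^2·Z^0.
  monomial 1·x^0·y^0 ↦ 1·X^0·Y^0·Z^2.
Collecting: F(X, Y, Z) = 2*X**2 - X*Y + 2*X*Z + 2*Y**2 + Z**2.


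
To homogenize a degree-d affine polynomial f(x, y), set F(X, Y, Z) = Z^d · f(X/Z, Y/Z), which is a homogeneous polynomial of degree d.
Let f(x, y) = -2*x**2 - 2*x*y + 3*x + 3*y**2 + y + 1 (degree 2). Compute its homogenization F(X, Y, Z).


F(X, Y, Z) = -2*X**2 - 2*X*Y + 3*X*Z + 3*Y**2 + Y*Z + Z**2

deg(f) = 2.
Substitute x = X/Z, y = Y/Z into f, then multiply by Z^2.
  monomial -2·x^2·y^0 ↦ -2·X^2·Y^0·Z^0.
  monomial -2·x^1·y^1 ↦ -2·X^1·Y^1·Z^0.
  monomial 3·x^1·y^0 ↦ 3·X^1·Y^0·Z^1.
  monomial 3·x^0·y^2 ↦ 3·X^0·Y^2·Z^0.
  monomial 1·x^0·y^1 ↦ 1·X^0·Y^1·Z^1.
  monomial 1·x^0·y^0 ↦ 1·X^0·Y^0·Z^2.
Collecting: F(X, Y, Z) = -2*X**2 - 2*X*Y + 3*X*Z + 3*Y**2 + Y*Z + Z**2.


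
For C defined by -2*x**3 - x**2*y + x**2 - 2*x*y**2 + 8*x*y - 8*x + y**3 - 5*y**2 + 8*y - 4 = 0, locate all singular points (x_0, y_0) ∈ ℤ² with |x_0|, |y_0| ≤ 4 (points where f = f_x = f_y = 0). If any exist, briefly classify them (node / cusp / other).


Singular points: {(0, 2)}; classification: node.

Compute partial derivatives:
  f_x = -6*x**2 - 2*x*y + 2*x - 2*y**2 + 8*y - 8.
  f_y = -x**2 - 4*x*y + 8*x + 3*y**2 - 10*y + 8.
Scan x_0 ∈ {−4, ..., 4}. For each x_0, f_y(x_0, y) is a polynomial in y; find its integer roots y ∈ {−4, ..., 4}, then test f_x and f at those candidates.
  x = -4: f_y(-4, y) = 3*y**2 + 6*y - 40; no integer root y with |y| ≤ 4.
  x = -3: f_y(-3, y) = 3*y**2 + 2*y - 25; no integer root y with |y| ≤ 4.
  x = -2: f_y(-2, y) = 3*y**2 - 2*y - 12; no integer root y with |y| ≤ 4.
  x = -1: f_y(-1, y) = 3*y**2 - 6*y - 1; no integer root y with |y| ≤ 4.
  x = 0: f_y(0, y) = 3*y**2 - 10*y + 8; vanishes at y ∈ {2}. (0, 2): f_x = 0, f = 0 — SINGULAR.
  x = 1: f_y(1, y) = 3*y**2 - 14*y + 15; vanishes at y ∈ {3}. (1, 3): f_x = -12 ≠ 0.
  x = 2: f_y(2, y) = 3*y**2 - 18*y + 20; no integer root y with |y| ≤ 4.
  x = 3: f_y(3, y) = 3*y**2 - 22*y + 23; no integer root y with |y| ≤ 4.
  x = 4: f_y(4, y) = 3*y**2 - 26*y + 24; no integer root y with |y| ≤ 4.
Only singular point on the grid: (0, 2).
Classify: substitute x = 0 + u, y = 2 + v and expand: f = -2*u**3 - u**2*v - u**2 - 2*u*v**2 + v**3 + v**2.
No constant or linear terms (consistent with a singular point). Quadratic part: -u**2 + v**2. Cubic part: -2*u**3 - u**2*v - 2*u*v**2 + v**3.
The quadratic part v**2 - u**2 = (v − u)(v + u) splits into two distinct linear factors, so there are two distinct tangent lines y − 2 = ±(x − 0) — this is a node (ordinary double point).
Classification: node.


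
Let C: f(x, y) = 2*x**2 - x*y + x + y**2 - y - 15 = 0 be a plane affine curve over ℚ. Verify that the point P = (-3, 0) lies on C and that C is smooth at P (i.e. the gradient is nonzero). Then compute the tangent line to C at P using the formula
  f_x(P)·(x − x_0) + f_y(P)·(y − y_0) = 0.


Tangent line at P: -11*x + 2*y - 33 = 0.

Step 1: f(-3, 0) = 0, so P lies on C.
Step 2: partial derivatives
  f_x(x, y) = 4*x - y + 1, f_y(x, y) = -x + 2*y - 1.
  f_x(P) = -11, f_y(P) = 2 (gradient nonzero, so P is smooth).
Step 3: tangent line at P: -11·(x − -3) + 2·(y − 0) = 0.
Expanding: -11*x + 2*y - 33 = 0.


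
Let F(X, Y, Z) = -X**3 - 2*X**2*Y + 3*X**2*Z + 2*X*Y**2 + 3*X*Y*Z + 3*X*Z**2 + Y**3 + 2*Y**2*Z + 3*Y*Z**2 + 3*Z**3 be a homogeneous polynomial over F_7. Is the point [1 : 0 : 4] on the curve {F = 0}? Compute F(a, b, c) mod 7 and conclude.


F(1,0,4) ≡ 6 (mod 7); P is NOT on the curve.

Evaluate F(1, 0, 4) term-by-term (mod 7).
  -X**3 ↦ -1·1·1·1 = -1
  -2*X**2*Y ↦ -2·1·0·1 = 0
  3*X**2*Z ↦ 3·1·1·4 = 12
  2*X*Y**2 ↦ 2·1·0·1 = 0
  3*X*Y*Z ↦ 3·1·0·4 = 0
  3*X*Z**2 ↦ 3·1·1·16 = 48
  Y**3 ↦ 1·1·0·1 = 0
  2*Y**2*Z ↦ 2·1·0·4 = 0
  3*Y*Z**2 ↦ 3·1·0·16 = 0
  3*Z**3 ↦ 3·1·1·64 = 192
Sum: F(1, 0, 4) = (-1) + (0) + (12) + (0) + (0) + (48) + (0) + (0) + (0) + (192) = 251.
Reducing mod 7: 251 ≡ 6 (mod 7).
Since F(a, b, c) ≡ 6 ≠ 0 (mod 7), P does NOT lie on the curve.
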